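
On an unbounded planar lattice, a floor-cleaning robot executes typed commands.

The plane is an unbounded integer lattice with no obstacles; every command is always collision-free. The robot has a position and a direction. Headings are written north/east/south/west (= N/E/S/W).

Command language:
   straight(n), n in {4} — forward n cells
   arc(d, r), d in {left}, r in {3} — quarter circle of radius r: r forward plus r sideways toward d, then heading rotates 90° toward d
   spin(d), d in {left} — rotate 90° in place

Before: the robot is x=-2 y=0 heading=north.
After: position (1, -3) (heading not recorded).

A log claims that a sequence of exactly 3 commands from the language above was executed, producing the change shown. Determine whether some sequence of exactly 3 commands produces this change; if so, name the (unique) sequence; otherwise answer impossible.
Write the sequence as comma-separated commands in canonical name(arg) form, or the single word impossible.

spin(left), spin(left), arc(left, 3)

key: running arc(left, 3) before spin(left) would end elsewhere — order is forced
begin: x=-2 y=0 heading=north
t=1 spin(left) ⇒ x=-2 y=0 heading=west
t=2 spin(left) ⇒ x=-2 y=0 heading=south
t=3 arc(left, 3) ⇒ x=1 y=-3 heading=east
no rival 3-sequence matches.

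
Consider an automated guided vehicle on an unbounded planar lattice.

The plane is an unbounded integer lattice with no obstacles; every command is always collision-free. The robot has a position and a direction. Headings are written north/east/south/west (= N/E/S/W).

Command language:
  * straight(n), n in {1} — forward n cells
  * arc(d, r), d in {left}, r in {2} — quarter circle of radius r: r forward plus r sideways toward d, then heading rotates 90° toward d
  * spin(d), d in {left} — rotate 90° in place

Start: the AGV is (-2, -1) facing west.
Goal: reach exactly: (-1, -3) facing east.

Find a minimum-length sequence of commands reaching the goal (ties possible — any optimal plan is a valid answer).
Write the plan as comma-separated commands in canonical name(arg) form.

start: (-2, -1) facing west
1. straight(1) → (-3, -1) facing west
2. spin(left) → (-3, -1) facing south
3. arc(left, 2) → (-1, -3) facing east
minimal: 3 command(s), checked below 3.

straight(1), spin(left), arc(left, 2)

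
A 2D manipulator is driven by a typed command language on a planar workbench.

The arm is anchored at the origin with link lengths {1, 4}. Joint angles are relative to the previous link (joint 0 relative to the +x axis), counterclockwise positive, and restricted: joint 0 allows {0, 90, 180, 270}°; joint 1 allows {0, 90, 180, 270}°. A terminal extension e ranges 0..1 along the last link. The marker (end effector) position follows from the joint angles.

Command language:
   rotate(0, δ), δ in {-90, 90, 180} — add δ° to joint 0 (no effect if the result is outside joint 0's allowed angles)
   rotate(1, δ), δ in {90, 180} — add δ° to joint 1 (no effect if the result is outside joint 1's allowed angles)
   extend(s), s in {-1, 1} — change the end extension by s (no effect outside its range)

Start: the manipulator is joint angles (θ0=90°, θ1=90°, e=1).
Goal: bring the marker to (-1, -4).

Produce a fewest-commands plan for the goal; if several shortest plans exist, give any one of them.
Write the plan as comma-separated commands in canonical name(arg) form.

initial: joint angles (θ0=90°, θ1=90°, e=1)
t=1 extend(-1) ⇒ joint angles (θ0=90°, θ1=90°, e=0)
t=2 rotate(0, 90) ⇒ joint angles (θ0=180°, θ1=90°, e=0)
nothing shorter than 2 reaches the goal.

extend(-1), rotate(0, 90)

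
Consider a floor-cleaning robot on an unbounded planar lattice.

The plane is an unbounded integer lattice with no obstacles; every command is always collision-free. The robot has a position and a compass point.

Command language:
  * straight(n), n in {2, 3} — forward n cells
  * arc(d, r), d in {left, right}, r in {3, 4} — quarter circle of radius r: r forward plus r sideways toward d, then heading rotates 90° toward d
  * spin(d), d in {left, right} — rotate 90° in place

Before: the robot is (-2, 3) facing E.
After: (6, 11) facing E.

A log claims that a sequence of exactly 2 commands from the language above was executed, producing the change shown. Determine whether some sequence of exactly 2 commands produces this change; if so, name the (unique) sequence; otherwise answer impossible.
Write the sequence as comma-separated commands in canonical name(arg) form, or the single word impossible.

arc(left, 4), arc(right, 4)

key: heading stays E — rotations cancel among the 2 commands
start: (-2, 3) facing E
t=1 arc(left, 4) ⇒ (2, 7) facing N
t=2 arc(right, 4) ⇒ (6, 11) facing E
all 64 alternatives checked — unique.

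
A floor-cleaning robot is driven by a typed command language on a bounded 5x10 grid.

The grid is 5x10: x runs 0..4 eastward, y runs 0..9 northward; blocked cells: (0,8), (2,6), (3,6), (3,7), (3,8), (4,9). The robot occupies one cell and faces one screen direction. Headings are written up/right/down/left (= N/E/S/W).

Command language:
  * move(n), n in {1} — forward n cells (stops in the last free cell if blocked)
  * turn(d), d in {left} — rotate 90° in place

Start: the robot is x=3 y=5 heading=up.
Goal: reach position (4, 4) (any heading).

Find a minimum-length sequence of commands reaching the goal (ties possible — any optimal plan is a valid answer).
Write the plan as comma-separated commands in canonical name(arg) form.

turn(left), turn(left), move(1), turn(left), move(1)

initial: x=3 y=5 heading=up
step 1 (turn(left)): x=3 y=5 heading=left
step 2 (turn(left)): x=3 y=5 heading=down
step 3 (move(1)): x=3 y=4 heading=down
step 4 (turn(left)): x=3 y=4 heading=right
step 5 (move(1)): x=4 y=4 heading=right
nothing shorter than 5 reaches the goal.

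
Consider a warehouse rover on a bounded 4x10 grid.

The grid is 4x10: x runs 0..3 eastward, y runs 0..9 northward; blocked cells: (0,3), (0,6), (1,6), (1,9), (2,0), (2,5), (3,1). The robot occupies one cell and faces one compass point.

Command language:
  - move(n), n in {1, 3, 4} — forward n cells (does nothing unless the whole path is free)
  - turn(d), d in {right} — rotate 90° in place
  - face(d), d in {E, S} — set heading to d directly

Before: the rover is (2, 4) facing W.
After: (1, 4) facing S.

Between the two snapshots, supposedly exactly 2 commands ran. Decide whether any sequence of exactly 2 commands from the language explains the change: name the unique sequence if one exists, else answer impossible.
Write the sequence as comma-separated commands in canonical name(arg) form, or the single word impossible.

move(1), face(S)

key: cell and facing (now S) both changed — the 2 commands mix motion and turning
from: (2, 4) facing W
t=1 move(1) ⇒ (1, 4) facing W
t=2 face(S) ⇒ (1, 4) facing S
all 36 alternatives checked — unique.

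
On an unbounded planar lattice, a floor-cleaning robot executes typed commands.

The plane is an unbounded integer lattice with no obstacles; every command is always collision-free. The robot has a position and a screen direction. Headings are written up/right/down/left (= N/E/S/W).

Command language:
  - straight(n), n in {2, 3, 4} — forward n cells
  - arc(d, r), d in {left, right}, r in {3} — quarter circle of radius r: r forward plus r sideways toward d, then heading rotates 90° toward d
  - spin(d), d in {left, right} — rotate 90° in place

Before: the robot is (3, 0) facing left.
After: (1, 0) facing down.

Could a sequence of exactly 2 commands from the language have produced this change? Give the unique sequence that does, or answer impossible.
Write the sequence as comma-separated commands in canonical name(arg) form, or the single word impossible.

key: order matters: swapping straight(2) and spin(left) lands elsewhere
start: (3, 0) facing left
[1] after straight(2): (1, 0) facing left
[2] after spin(left): (1, 0) facing down
no rival 2-sequence matches.

straight(2), spin(left)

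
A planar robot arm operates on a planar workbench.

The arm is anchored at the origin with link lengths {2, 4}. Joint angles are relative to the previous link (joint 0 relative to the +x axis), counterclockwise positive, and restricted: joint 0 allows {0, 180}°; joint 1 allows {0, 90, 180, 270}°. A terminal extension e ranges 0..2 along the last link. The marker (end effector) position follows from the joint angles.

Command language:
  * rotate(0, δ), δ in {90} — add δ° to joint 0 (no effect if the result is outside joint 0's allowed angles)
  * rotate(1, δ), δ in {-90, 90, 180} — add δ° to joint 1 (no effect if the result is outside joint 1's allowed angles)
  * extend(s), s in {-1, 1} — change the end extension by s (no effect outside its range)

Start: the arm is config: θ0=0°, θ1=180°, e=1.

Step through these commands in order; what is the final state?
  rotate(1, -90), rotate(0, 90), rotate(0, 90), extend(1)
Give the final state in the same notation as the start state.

start: config: θ0=0°, θ1=180°, e=1
[1] after rotate(1, -90): config: θ0=0°, θ1=90°, e=1
[2] after rotate(0, 90): config: θ0=0°, θ1=90°, e=1
[3] after rotate(0, 90): config: θ0=0°, θ1=90°, e=1
[4] after extend(1): config: θ0=0°, θ1=90°, e=2

config: θ0=0°, θ1=90°, e=2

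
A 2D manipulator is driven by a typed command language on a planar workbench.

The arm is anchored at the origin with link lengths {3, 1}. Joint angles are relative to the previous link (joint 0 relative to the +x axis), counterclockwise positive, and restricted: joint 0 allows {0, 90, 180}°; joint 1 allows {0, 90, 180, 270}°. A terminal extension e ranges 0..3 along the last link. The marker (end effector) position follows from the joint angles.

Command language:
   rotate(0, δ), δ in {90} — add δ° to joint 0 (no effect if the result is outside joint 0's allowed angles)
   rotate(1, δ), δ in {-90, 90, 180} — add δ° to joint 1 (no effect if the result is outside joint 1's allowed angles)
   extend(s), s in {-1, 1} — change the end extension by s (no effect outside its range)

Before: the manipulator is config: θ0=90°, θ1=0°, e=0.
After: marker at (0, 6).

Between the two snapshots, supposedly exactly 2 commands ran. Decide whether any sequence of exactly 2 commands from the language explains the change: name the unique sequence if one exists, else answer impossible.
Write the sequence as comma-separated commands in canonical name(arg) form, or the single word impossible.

extend(1), extend(1)

begin: config: θ0=90°, θ1=0°, e=0
t=1 extend(1) ⇒ config: θ0=90°, θ1=0°, e=1
t=2 extend(1) ⇒ config: θ0=90°, θ1=0°, e=2
no other 2-command option fits: unique.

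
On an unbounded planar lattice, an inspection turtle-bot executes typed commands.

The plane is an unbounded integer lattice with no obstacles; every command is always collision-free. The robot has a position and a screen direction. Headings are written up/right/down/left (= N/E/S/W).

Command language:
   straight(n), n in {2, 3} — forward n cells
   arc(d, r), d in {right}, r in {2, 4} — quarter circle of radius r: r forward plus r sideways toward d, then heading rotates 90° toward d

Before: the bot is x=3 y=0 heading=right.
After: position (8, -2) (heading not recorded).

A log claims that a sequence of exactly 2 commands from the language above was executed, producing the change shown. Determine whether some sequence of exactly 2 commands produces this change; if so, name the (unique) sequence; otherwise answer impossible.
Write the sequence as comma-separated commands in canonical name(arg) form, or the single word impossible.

key: order matters: swapping straight(3) and arc(right, 2) lands elsewhere
initial: x=3 y=0 heading=right
step 1 (straight(3)): x=6 y=0 heading=right
step 2 (arc(right, 2)): x=8 y=-2 heading=down
uniquely the one of 16 2-step routes that fits.

straight(3), arc(right, 2)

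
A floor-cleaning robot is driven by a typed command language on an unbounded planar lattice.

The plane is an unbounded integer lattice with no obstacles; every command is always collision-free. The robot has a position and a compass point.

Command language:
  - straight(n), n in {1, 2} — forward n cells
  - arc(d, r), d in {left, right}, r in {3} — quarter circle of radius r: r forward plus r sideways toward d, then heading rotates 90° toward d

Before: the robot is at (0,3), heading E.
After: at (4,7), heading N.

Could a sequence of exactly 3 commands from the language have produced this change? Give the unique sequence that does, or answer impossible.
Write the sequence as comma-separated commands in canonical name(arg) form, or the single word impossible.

straight(1), arc(left, 3), straight(1)

key: cell and facing (now N) both changed — the 3 commands mix motion and turning
begin: at (0,3), heading E
t=1 straight(1) ⇒ at (1,3), heading E
t=2 arc(left, 3) ⇒ at (4,6), heading N
t=3 straight(1) ⇒ at (4,7), heading N
uniquely the one of 64 3-step routes that fits.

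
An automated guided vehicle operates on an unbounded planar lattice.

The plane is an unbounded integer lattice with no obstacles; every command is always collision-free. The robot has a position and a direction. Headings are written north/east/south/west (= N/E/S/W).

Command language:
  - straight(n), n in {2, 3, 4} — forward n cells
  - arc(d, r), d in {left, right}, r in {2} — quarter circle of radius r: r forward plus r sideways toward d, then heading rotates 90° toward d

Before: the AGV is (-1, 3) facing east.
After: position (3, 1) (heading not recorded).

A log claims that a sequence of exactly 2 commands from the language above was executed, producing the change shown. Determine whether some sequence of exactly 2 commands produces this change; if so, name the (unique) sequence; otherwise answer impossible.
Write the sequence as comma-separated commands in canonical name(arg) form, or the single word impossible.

key: running arc(right, 2) before straight(2) would end elsewhere — order is forced
from: (-1, 3) facing east
1. straight(2) → (1, 3) facing east
2. arc(right, 2) → (3, 1) facing south
uniquely the one of 25 2-step routes that fits.

straight(2), arc(right, 2)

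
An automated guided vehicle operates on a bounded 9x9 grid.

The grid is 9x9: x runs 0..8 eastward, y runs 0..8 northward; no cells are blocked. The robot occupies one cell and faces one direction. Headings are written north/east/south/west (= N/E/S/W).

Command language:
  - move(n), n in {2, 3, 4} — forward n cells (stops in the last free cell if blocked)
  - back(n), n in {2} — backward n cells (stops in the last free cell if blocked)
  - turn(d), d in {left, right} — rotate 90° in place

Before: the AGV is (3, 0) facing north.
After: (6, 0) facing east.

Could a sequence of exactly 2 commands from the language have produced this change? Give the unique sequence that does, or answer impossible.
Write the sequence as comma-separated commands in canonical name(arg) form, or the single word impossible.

key: running move(3) before turn(right) would end elsewhere — order is forced
start: (3, 0) facing north
1. turn(right) → (3, 0) facing east
2. move(3) → (6, 0) facing east
uniquely the one of 36 2-step routes that fits.

turn(right), move(3)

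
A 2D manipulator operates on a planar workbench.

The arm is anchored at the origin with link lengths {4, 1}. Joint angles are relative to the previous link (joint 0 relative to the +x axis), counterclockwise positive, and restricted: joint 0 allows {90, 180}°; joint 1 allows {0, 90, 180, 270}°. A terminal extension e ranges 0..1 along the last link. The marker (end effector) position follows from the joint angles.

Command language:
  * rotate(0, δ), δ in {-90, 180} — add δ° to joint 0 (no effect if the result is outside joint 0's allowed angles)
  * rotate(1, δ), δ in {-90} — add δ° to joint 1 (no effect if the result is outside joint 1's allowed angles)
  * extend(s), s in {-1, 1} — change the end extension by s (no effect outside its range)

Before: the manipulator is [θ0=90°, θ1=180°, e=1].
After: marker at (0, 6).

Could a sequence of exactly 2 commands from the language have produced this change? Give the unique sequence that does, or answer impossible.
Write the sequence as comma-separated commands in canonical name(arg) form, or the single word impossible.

from: [θ0=90°, θ1=180°, e=1]
[1] after rotate(1, -90): [θ0=90°, θ1=90°, e=1]
[2] after rotate(1, -90): [θ0=90°, θ1=0°, e=1]
all 25 alternatives checked — unique.

rotate(1, -90), rotate(1, -90)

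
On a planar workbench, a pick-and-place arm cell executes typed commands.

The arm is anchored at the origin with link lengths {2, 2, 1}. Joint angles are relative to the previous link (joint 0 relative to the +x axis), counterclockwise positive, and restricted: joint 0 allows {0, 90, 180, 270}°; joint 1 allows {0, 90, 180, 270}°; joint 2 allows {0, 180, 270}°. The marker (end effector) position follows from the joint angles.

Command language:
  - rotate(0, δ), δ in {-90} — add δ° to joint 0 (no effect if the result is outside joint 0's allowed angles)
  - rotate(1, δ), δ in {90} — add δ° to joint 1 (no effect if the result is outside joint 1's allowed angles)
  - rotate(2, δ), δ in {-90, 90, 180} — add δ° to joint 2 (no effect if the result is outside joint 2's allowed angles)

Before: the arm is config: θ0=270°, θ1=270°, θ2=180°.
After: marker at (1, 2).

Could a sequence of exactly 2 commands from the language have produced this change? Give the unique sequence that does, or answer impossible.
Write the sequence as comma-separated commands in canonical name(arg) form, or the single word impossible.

start: config: θ0=270°, θ1=270°, θ2=180°
[1] after rotate(0, -90): config: θ0=180°, θ1=270°, θ2=180°
[2] after rotate(0, -90): config: θ0=90°, θ1=270°, θ2=180°
no other 2-command option fits: unique.

rotate(0, -90), rotate(0, -90)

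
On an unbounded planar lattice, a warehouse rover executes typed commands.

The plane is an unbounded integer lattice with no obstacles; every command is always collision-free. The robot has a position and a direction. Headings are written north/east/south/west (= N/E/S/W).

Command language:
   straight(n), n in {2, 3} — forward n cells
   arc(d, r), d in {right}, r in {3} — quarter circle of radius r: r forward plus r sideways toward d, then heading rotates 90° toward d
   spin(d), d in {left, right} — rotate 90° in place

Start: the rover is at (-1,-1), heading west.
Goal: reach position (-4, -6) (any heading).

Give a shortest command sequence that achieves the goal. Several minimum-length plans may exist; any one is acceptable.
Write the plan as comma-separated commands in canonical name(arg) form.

start: at (-1,-1), heading west
1. spin(left) → at (-1,-1), heading south
2. straight(2) → at (-1,-3), heading south
3. arc(right, 3) → at (-4,-6), heading west
minimal: 3 command(s), checked below 3.

spin(left), straight(2), arc(right, 3)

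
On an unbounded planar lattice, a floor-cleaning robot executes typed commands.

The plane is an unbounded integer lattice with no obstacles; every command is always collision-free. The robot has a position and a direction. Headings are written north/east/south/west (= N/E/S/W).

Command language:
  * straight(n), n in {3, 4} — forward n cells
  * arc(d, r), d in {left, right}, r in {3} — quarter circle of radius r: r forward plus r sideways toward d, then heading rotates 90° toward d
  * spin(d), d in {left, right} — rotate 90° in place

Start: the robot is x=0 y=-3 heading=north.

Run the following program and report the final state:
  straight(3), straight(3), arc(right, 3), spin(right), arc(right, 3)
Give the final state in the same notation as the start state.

begin: x=0 y=-3 heading=north
step 1 (straight(3)): x=0 y=0 heading=north
step 2 (straight(3)): x=0 y=3 heading=north
step 3 (arc(right, 3)): x=3 y=6 heading=east
step 4 (spin(right)): x=3 y=6 heading=south
step 5 (arc(right, 3)): x=0 y=3 heading=west

x=0 y=3 heading=west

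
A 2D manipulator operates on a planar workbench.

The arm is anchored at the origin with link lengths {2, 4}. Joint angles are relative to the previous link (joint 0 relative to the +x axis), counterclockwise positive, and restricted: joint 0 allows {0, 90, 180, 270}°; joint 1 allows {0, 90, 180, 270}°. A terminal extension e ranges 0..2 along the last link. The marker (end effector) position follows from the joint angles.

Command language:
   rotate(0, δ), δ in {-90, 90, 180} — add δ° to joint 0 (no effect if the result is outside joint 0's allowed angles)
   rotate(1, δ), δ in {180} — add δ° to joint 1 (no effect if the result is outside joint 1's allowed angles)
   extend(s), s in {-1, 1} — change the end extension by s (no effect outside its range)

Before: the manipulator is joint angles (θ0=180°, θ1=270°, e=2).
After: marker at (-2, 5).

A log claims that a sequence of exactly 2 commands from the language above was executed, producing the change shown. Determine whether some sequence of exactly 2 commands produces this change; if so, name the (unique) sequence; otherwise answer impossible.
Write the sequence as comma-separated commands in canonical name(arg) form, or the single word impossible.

extend(1), extend(-1)

key: order matters: swapping extend(1) and extend(-1) lands elsewhere
t0: joint angles (θ0=180°, θ1=270°, e=2)
step 1 (extend(1)): joint angles (θ0=180°, θ1=270°, e=2)
step 2 (extend(-1)): joint angles (θ0=180°, θ1=270°, e=1)
no other 2-command option fits: unique.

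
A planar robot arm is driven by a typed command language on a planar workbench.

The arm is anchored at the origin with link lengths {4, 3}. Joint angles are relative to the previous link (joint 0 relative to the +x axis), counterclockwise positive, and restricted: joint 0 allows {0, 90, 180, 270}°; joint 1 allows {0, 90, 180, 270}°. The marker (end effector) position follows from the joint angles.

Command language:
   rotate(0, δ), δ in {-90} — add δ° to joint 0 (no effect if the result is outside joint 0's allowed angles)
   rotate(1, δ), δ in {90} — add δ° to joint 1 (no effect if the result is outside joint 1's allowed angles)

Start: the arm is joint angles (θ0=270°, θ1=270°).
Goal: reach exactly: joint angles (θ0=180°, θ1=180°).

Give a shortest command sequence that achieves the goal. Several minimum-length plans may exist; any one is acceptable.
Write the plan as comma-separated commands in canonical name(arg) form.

rotate(1, 90), rotate(1, 90), rotate(1, 90), rotate(0, -90)

begin: joint angles (θ0=270°, θ1=270°)
t=1 rotate(1, 90) ⇒ joint angles (θ0=270°, θ1=0°)
t=2 rotate(1, 90) ⇒ joint angles (θ0=270°, θ1=90°)
t=3 rotate(1, 90) ⇒ joint angles (θ0=270°, θ1=180°)
t=4 rotate(0, -90) ⇒ joint angles (θ0=180°, θ1=180°)
shorter routes all fall short; 4 is best.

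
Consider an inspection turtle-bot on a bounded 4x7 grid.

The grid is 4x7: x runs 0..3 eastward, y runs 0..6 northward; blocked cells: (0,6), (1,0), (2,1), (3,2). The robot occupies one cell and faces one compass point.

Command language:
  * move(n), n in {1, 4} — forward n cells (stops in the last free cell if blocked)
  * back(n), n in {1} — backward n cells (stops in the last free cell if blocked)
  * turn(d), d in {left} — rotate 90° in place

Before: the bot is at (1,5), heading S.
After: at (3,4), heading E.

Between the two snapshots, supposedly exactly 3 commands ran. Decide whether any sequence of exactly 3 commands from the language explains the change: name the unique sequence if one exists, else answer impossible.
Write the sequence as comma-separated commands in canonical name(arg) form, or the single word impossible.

move(1), turn(left), move(4)

key: position moved to (3,4) AND the heading swung to E — translation plus rotation needed
begin: at (1,5), heading S
[1] after move(1): at (1,4), heading S
[2] after turn(left): at (1,4), heading E
[3] after move(4): at (3,4), heading E
no rival 3-sequence matches.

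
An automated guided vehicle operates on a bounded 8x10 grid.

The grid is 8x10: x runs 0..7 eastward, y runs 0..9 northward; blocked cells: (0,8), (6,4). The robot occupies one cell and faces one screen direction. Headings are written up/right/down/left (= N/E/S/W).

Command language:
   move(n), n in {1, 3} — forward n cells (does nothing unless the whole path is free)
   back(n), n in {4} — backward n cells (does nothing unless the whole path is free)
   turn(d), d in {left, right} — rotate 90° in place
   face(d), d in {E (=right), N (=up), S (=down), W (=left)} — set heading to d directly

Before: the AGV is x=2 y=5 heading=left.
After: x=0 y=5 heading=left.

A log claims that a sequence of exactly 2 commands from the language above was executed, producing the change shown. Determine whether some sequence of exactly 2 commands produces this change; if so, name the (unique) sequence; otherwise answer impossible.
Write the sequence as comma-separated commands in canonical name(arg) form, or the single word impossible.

move(1), move(1)

key: still facing W at the end — nothing in the sequence rotates
initial: x=2 y=5 heading=left
1. move(1) → x=1 y=5 heading=left
2. move(1) → x=0 y=5 heading=left
no other 2-command option fits: unique.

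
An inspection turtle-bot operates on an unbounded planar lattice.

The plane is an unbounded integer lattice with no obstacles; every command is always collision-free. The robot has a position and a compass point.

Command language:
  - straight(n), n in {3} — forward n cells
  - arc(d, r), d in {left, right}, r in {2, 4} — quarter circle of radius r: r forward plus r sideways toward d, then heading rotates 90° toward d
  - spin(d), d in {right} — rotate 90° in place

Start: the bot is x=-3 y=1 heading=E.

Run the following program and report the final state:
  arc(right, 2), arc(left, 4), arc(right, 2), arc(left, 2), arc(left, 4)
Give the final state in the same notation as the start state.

x=11 y=-5 heading=N

t0: x=-3 y=1 heading=E
t=1 arc(right, 2) ⇒ x=-1 y=-1 heading=S
t=2 arc(left, 4) ⇒ x=3 y=-5 heading=E
t=3 arc(right, 2) ⇒ x=5 y=-7 heading=S
t=4 arc(left, 2) ⇒ x=7 y=-9 heading=E
t=5 arc(left, 4) ⇒ x=11 y=-5 heading=N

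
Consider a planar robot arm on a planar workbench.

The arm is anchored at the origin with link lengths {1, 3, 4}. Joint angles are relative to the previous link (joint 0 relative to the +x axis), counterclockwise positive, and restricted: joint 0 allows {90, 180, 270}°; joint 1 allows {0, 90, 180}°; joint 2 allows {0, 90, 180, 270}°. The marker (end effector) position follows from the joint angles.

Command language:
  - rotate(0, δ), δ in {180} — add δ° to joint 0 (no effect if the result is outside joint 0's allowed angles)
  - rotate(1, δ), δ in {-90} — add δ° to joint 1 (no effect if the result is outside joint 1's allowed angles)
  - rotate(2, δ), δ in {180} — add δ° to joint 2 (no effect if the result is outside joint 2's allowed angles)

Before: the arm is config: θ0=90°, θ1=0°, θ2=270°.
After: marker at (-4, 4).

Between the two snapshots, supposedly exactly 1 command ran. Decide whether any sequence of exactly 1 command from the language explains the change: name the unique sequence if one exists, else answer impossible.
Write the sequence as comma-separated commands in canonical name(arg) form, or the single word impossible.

rotate(2, 180)

t0: config: θ0=90°, θ1=0°, θ2=270°
1. rotate(2, 180) → config: θ0=90°, θ1=0°, θ2=90°
all 3 alternatives checked — unique.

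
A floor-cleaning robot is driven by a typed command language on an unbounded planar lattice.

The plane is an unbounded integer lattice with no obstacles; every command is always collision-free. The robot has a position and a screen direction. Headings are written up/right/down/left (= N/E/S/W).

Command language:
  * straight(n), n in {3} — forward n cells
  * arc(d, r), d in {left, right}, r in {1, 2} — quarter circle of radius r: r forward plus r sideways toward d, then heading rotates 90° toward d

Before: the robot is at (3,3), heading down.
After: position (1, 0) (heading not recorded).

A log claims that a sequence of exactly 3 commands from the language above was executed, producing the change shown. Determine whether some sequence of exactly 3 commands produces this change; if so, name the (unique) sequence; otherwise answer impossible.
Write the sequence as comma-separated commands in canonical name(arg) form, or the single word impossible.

key: order matters: swapping straight(3) and arc(right, 1) lands elsewhere
t0: at (3,3), heading down
1. straight(3) → at (3,0), heading down
2. arc(right, 1) → at (2,-1), heading left
3. arc(right, 1) → at (1,0), heading up
uniquely the one of 125 3-step routes that fits.

straight(3), arc(right, 1), arc(right, 1)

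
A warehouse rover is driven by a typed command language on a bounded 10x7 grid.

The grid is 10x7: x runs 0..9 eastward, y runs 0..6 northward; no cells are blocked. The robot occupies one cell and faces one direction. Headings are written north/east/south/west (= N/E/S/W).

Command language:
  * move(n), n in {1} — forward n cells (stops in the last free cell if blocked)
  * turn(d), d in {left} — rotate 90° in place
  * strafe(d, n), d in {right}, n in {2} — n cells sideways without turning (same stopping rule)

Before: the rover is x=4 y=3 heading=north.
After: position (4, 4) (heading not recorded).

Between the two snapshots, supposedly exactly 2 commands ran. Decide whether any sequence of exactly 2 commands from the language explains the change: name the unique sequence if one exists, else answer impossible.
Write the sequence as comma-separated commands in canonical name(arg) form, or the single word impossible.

move(1), turn(left)

key: order matters: swapping move(1) and turn(left) lands elsewhere
initial: x=4 y=3 heading=north
step 1 (move(1)): x=4 y=4 heading=north
step 2 (turn(left)): x=4 y=4 heading=west
uniquely the one of 9 2-step routes that fits.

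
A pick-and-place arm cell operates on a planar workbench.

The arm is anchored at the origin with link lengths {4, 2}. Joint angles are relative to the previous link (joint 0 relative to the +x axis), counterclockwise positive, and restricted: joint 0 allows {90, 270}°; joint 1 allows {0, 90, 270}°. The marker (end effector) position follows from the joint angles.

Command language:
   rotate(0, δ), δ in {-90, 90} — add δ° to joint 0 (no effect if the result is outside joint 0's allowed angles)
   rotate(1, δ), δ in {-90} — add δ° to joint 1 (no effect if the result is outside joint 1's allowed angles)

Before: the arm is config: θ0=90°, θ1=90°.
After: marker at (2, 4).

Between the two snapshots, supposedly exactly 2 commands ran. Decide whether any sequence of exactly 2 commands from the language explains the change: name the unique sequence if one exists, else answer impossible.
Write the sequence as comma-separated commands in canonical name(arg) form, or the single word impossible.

start: config: θ0=90°, θ1=90°
step 1 (rotate(1, -90)): config: θ0=90°, θ1=0°
step 2 (rotate(1, -90)): config: θ0=90°, θ1=270°
no other 2-command option fits: unique.

rotate(1, -90), rotate(1, -90)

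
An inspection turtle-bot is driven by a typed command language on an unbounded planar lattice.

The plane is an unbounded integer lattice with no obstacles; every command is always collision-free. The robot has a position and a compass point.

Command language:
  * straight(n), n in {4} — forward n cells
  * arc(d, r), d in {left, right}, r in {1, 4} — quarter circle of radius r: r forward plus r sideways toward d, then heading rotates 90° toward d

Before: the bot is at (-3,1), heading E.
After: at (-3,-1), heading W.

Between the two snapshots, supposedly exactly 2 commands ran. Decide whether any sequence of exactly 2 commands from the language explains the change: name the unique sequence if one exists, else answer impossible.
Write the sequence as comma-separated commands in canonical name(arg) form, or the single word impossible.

key: cell and facing (now W) both changed — the 2 commands mix motion and turning
start: at (-3,1), heading E
[1] after arc(right, 1): at (-2,0), heading S
[2] after arc(right, 1): at (-3,-1), heading W
no other 2-command option fits: unique.

arc(right, 1), arc(right, 1)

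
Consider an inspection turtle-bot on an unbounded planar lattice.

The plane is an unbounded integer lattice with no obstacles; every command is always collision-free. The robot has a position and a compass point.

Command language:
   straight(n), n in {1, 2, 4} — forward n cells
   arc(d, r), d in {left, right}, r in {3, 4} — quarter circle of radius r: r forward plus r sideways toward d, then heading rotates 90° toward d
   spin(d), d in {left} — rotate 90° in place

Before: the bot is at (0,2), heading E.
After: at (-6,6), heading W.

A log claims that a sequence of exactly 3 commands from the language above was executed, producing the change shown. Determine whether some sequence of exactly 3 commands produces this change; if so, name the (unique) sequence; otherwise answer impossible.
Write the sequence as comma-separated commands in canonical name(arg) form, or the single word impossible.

key: cell and facing (now W) both changed — the 3 commands mix motion and turning
start: at (0,2), heading E
step 1 (spin(left)): at (0,2), heading N
step 2 (arc(left, 4)): at (-4,6), heading W
step 3 (straight(2)): at (-6,6), heading W
no rival 3-sequence matches.

spin(left), arc(left, 4), straight(2)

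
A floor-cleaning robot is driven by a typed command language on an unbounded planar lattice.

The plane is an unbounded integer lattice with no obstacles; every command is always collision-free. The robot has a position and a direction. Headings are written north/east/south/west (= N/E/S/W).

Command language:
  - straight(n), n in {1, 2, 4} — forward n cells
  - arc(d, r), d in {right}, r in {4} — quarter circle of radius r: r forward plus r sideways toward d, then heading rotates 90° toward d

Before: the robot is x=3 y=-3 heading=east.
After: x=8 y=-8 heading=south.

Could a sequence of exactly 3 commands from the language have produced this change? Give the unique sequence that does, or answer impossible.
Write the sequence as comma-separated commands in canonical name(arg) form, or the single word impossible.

straight(1), arc(right, 4), straight(1)

key: cell and facing (now S) both changed — the 3 commands mix motion and turning
initial: x=3 y=-3 heading=east
[1] after straight(1): x=4 y=-3 heading=east
[2] after arc(right, 4): x=8 y=-7 heading=south
[3] after straight(1): x=8 y=-8 heading=south
no other 3-command option fits: unique.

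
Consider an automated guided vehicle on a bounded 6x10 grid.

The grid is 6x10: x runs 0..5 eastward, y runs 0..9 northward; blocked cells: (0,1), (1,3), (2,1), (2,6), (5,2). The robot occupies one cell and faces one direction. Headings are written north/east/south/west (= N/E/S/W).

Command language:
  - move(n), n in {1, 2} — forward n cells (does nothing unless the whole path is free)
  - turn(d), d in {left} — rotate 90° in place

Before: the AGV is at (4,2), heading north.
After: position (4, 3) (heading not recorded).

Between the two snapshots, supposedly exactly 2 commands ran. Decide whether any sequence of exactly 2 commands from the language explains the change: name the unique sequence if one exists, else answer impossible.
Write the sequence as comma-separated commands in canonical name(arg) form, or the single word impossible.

key: running turn(left) before move(1) would end elsewhere — order is forced
begin: at (4,2), heading north
step 1 (move(1)): at (4,3), heading north
step 2 (turn(left)): at (4,3), heading west
uniquely the one of 9 2-step routes that fits.

move(1), turn(left)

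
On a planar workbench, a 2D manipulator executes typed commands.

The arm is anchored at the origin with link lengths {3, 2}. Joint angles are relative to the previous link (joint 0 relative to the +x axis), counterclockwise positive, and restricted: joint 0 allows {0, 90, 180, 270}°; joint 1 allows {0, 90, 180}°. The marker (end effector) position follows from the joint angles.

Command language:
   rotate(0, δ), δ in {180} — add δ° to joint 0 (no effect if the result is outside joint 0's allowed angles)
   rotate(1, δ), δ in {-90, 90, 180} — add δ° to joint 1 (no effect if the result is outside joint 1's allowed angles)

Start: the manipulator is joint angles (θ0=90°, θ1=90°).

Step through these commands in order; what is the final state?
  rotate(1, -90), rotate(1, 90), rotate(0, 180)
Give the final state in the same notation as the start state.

initial: joint angles (θ0=90°, θ1=90°)
step 1 (rotate(1, -90)): joint angles (θ0=90°, θ1=0°)
step 2 (rotate(1, 90)): joint angles (θ0=90°, θ1=90°)
step 3 (rotate(0, 180)): joint angles (θ0=270°, θ1=90°)

joint angles (θ0=270°, θ1=90°)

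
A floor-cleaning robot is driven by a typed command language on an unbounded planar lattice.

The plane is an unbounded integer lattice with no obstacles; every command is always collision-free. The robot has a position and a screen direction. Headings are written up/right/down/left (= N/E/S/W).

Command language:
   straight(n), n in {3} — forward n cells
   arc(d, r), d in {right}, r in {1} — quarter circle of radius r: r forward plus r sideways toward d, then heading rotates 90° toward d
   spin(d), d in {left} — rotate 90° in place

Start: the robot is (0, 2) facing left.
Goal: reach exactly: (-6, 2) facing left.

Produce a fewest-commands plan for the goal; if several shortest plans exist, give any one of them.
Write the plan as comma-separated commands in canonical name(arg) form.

begin: (0, 2) facing left
[1] after straight(3): (-3, 2) facing left
[2] after straight(3): (-6, 2) facing left
no 1-step plan works, so 2 is optimal.

straight(3), straight(3)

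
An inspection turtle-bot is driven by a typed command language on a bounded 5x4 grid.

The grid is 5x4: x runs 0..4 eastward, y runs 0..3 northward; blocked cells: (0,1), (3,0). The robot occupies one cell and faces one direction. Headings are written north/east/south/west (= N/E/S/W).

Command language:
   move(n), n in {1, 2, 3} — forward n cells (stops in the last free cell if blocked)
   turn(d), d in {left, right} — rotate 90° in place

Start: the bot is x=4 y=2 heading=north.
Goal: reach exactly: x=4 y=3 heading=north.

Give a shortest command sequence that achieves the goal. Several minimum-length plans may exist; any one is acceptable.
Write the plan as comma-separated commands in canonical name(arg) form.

t0: x=4 y=2 heading=north
t=1 move(2) ⇒ x=4 y=3 heading=north
no 0-step plan works, so 1 is optimal.

move(2)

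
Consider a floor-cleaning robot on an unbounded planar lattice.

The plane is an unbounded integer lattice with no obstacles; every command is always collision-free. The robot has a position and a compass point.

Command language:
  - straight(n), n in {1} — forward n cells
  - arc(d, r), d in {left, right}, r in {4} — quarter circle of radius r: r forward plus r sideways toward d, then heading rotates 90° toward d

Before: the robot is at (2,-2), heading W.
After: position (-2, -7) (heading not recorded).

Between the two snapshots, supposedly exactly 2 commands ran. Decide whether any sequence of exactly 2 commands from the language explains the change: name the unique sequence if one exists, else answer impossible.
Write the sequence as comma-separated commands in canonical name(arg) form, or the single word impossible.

arc(left, 4), straight(1)

key: running straight(1) before arc(left, 4) would end elsewhere — order is forced
start: at (2,-2), heading W
1. arc(left, 4) → at (-2,-6), heading S
2. straight(1) → at (-2,-7), heading S
uniquely the one of 9 2-step routes that fits.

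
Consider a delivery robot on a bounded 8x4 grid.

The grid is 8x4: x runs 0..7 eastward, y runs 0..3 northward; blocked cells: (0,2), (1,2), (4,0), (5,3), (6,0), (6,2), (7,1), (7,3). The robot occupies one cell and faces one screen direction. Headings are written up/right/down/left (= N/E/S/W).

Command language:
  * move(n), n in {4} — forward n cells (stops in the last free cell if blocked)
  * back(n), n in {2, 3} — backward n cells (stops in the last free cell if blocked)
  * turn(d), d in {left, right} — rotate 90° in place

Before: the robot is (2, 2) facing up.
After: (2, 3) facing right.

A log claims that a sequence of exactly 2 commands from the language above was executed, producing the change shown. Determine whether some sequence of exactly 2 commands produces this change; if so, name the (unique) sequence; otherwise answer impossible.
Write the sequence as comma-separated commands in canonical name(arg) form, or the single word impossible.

move(4), turn(right)

key: order matters: swapping move(4) and turn(right) lands elsewhere
begin: (2, 2) facing up
t=1 move(4) ⇒ (2, 3) facing up
t=2 turn(right) ⇒ (2, 3) facing right
no rival 2-sequence matches.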